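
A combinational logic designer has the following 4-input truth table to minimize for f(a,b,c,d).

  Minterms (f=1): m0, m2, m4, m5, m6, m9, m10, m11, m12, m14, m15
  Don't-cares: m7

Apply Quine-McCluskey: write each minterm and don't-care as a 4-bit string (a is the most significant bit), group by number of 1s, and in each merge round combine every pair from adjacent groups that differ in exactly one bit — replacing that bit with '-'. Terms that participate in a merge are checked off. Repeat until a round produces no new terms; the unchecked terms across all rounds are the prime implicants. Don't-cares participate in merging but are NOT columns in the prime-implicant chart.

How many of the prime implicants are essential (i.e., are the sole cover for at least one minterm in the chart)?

Round 0: 0000✓ 0010✓ 0100✓ 0101✓ 0110✓ 0111✓ 1001✓ 1010✓ 1011✓ 1100✓ 1110✓ 1111✓
Round 1: -010✓ -100✓ -110✓ -111✓ 0-00✓ 0-10✓ 00-0✓ 01-0✓ 01-1✓ 010-✓ 011-✓ 1-10✓ 1-11✓ 10-1 101-✓ 11-0✓ 111-✓
Round 2: --10 -1-0 -11- 0--0 01-- 1-1-
PIs = {--10, -1-0, -11-, 0--0, 01--, 1-1-, 10-1}
Coverage chart:
  m0: 0--0 ←essential
  m2: --10,0--0
  m4: -1-0,0--0,01--
  m5: 01-- ←essential
  m6: --10,-1-0,-11-,0--0,01--
  m9: 10-1 ←essential
  m10: --10,1-1-
  m11: 1-1-,10-1
  m12: -1-0 ←essential
  m14: --10,-1-0,-11-,1-1-
  m15: -11-,1-1-
Essential: -1-0, 0--0, 01--, 10-1

4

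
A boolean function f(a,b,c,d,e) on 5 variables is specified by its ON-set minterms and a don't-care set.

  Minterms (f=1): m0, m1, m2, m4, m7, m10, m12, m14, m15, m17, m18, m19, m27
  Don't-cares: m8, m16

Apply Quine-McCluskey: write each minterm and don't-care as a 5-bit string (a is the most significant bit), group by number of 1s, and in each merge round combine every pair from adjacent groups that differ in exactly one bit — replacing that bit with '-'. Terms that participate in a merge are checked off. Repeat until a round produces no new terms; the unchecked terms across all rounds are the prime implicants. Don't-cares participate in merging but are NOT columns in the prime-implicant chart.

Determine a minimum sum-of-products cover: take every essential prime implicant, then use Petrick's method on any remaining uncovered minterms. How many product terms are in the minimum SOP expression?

Round 0: 00000✓ 00001✓ 00010✓ 00100✓ 00111✓ 01000✓ 01010✓ 01100✓ 01110✓ 01111✓ 10000✓ 10001✓ 10010✓ 10011✓ 11011✓
Round 1: -0000✓ -0001✓ -0010✓ 0-000✓ 0-010✓ 0-100✓ 0-111 00-00✓ 000-0✓ 0000-✓ 01-00✓ 01-10✓ 010-0✓ 011-0✓ 0111- 1-011 100-0✓ 100-1✓ 1000-✓ 1001-✓
Round 2: -00-0 -000- 0--00 0-0-0 01--0 100--
PIs = {-00-0, -000-, 0--00, 0-0-0, 0-111, 01--0, 0111-, 1-011, 100--}
Coverage chart:
  m0: -00-0,-000-,0--00,0-0-0
  m1: -000- ←essential
  m2: -00-0,0-0-0
  m4: 0--00 ←essential
  m7: 0-111 ←essential
  m10: 0-0-0,01--0
  m12: 0--00,01--0
  m14: 01--0,0111-
  m15: 0-111,0111-
  m17: -000-,100--
  m18: -00-0,100--
  m19: 1-011,100--
  m27: 1-011 ←essential
Essential: -000-, 0--00, 0-111, 1-011
Petrick residual → -00-0, 01--0
Min cover (6 terms): b'c'e' + b'c'd' + a'd'e' + a'cde + a'be' + ac'de

6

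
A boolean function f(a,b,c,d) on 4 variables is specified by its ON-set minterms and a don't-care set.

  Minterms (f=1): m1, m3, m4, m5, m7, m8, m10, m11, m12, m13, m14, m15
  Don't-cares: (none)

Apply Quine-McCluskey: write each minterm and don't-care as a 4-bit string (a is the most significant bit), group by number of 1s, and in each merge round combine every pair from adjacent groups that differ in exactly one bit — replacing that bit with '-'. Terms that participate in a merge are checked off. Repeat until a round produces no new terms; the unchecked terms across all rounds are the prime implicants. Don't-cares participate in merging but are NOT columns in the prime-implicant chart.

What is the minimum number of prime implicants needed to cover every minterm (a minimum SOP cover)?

4

Round 0: 0001✓ 0011✓ 0100✓ 0101✓ 0111✓ 1000✓ 1010✓ 1011✓ 1100✓ 1101✓ 1110✓ 1111✓
Round 1: -011✓ -100✓ -101✓ -111✓ 0-01✓ 0-11✓ 00-1✓ 01-1✓ 010-✓ 1-00✓ 1-10✓ 1-11✓ 10-0✓ 101-✓ 11-0✓ 11-1✓ 110-✓ 111-✓
Round 2: --11 -1-1 -10- 0--1 1--0 1-1- 11--
PIs = {--11, -1-1, -10-, 0--1, 1--0, 1-1-, 11--}
Coverage chart:
  m1: 0--1 ←essential
  m3: --11,0--1
  m4: -10- ←essential
  m5: -1-1,-10-,0--1
  m7: --11,-1-1,0--1
  m8: 1--0 ←essential
  m10: 1--0,1-1-
  m11: --11,1-1-
  m12: -10-,1--0,11--
  m13: -1-1,-10-,11--
  m14: 1--0,1-1-,11--
  m15: --11,-1-1,1-1-,11--
Essential: -10-, 0--1, 1--0
Petrick residual → --11
Min cover (4 terms): cd + bc' + a'd + ad'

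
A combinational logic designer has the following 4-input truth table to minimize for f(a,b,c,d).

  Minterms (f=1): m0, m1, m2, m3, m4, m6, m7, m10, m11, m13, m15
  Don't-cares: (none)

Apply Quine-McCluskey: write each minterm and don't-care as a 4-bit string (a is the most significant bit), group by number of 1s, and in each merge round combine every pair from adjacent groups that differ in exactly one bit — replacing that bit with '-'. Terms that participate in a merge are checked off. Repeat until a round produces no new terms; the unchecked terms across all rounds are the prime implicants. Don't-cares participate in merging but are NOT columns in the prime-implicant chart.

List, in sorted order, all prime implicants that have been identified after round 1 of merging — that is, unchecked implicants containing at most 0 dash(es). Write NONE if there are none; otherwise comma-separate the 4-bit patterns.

NONE

Round 0: 0000✓ 0001✓ 0010✓ 0011✓ 0100✓ 0110✓ 0111✓ 1010✓ 1011✓ 1101✓ 1111✓
Round 1: -010✓ -011✓ -111✓ 0-00✓ 0-10✓ 0-11✓ 00-0✓ 00-1✓ 000-✓ 001-✓ 01-0✓ 011-✓ 1-11✓ 101-✓ 11-1
Round 2: --11 -01- 0--0 0-1- 00--
PIs = {--11, -01-, 0--0, 0-1-, 00--, 11-1}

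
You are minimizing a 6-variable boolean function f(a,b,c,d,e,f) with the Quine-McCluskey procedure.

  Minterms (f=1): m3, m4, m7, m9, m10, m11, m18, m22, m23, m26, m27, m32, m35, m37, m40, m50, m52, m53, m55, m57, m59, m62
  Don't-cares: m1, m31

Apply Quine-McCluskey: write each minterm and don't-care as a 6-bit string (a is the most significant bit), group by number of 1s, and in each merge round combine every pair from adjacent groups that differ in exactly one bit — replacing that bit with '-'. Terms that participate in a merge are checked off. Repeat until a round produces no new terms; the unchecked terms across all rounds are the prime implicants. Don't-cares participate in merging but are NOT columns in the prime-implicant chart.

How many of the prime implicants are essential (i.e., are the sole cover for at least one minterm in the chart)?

10

size-2^0 implicants → 000001(✓)  000011(✓)  000100  000111(✓)  001001(✓)  001010(✓)  001011(✓)  010010(✓)  010110(✓)  010111(✓)  011010(✓)  011011(✓)  011111(✓)  100000(✓)  100011(✓)  100101(✓)  101000(✓)  110010(✓)  110100(✓)  110101(✓)  110111(✓)  111001(✓)  111011(✓)  111110
size-2^1 implicants → -00011  -10010  -10111  -11011  0-0111  0-1010(✓)  0-1011(✓)  00-001(✓)  00-011(✓)  000-11  0000-1(✓)  0010-1(✓)  00101-(✓)  01-010  01-111  010-10  01011-  011-11  01101-(✓)  1-0101  10-000  1101-1  11010-  1110-1
size-2^2 implicants → 0-101-  00-0-1
Unchecked terms (primes): -00011, -10010, -10111, -11011, 0-0111, 0-101-, 00-0-1, 000-11, 000100, 01-010, 01-111, 010-10, 01011-, 011-11, 1-0101, 10-000, 1101-1, 11010-, 1110-1, 111110
Minterm coverage:
  m3 ⊆ -00011,00-0-1,000-11
  m4 ⊆ 000100 [E]
  m7 ⊆ 0-0111,000-11
  m9 ⊆ 00-0-1 [E]
  m10 ⊆ 0-101- [E]
  m11 ⊆ 0-101-,00-0-1
  m18 ⊆ -10010,01-010,010-10
  m22 ⊆ 010-10,01011-
  m23 ⊆ -10111,0-0111,01-111,01011-
  m26 ⊆ 0-101-,01-010
  m27 ⊆ -11011,0-101-,011-11
  m32 ⊆ 10-000 [E]
  m35 ⊆ -00011 [E]
  m37 ⊆ 1-0101 [E]
  m40 ⊆ 10-000 [E]
  m50 ⊆ -10010 [E]
  m52 ⊆ 11010- [E]
  m53 ⊆ 1-0101,1101-1,11010-
  m55 ⊆ -10111,1101-1
  m57 ⊆ 1110-1 [E]
  m59 ⊆ -11011,1110-1
  m62 ⊆ 111110 [E]
E = {-00011, -10010, 0-101-, 00-0-1, 000100, 1-0101, 10-000, 11010-, 1110-1, 111110}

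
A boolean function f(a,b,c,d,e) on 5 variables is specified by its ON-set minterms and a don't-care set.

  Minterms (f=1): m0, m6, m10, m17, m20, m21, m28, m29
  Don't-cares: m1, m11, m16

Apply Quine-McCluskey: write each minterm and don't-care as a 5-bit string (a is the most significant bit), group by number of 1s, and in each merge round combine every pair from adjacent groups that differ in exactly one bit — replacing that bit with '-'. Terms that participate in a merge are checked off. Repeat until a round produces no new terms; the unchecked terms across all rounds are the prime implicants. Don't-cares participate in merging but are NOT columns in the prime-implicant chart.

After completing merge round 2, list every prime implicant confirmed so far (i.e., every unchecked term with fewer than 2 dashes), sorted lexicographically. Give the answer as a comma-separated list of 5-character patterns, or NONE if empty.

00110, 0101-

size-2^0 implicants → 00000(✓)  00001(✓)  00110  01010(✓)  01011(✓)  10000(✓)  10001(✓)  10100(✓)  10101(✓)  11100(✓)  11101(✓)
size-2^1 implicants → -0000(✓)  -0001(✓)  0000-(✓)  0101-  1-100(✓)  1-101(✓)  10-00(✓)  10-01(✓)  1000-(✓)  1010-(✓)  1110-(✓)
size-2^2 implicants → -000-  1-10-  10-0-
Unchecked terms (primes): -000-, 00110, 0101-, 1-10-, 10-0-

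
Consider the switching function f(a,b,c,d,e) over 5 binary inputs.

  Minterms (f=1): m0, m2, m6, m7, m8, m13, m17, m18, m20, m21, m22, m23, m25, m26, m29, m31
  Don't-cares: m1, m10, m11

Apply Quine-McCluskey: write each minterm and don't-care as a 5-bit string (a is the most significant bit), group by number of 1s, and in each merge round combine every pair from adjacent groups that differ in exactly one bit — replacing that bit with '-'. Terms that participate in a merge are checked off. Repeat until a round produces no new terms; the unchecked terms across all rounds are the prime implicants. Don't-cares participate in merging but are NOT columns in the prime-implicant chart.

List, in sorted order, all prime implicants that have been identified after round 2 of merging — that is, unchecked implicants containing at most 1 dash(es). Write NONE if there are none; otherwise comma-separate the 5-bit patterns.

-0001, -1101, 0000-, 0101-

size-2^0 implicants → 00000(✓)  00001(✓)  00010(✓)  00110(✓)  00111(✓)  01000(✓)  01010(✓)  01011(✓)  01101(✓)  10001(✓)  10010(✓)  10100(✓)  10101(✓)  10110(✓)  10111(✓)  11001(✓)  11010(✓)  11101(✓)  11111(✓)
size-2^1 implicants → -0001  -0010(✓)  -0110(✓)  -0111(✓)  -1010(✓)  -1101  0-000(✓)  0-010(✓)  00-10(✓)  000-0(✓)  0000-  0011-(✓)  010-0(✓)  0101-  1-001(✓)  1-010(✓)  1-101(✓)  1-111(✓)  10-01(✓)  10-10(✓)  101-0(✓)  101-1(✓)  1010-(✓)  1011-(✓)  11-01(✓)  111-1(✓)
size-2^2 implicants → --010  -0-10  -011-  0-0-0  1--01  1-1-1  101--
Unchecked terms (primes): --010, -0-10, -0001, -011-, -1101, 0-0-0, 0000-, 0101-, 1--01, 1-1-1, 101--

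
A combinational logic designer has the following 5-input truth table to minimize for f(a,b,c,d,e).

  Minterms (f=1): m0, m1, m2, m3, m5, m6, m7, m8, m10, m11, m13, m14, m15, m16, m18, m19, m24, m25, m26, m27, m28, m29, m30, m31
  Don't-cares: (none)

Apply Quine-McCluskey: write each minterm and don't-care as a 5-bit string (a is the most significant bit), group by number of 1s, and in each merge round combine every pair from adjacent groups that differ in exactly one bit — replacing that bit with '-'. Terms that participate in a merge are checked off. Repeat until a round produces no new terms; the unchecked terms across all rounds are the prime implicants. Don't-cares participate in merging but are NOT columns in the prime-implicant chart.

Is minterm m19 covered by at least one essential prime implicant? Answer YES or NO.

[col 0] 00000*, 00001*, 00010*, 00011*, 00101*, 00110*, 00111*, 01000*, 01010*, 01011*, 01101*, 01110*, 01111*, 10000*, 10010*, 10011*, 11000*, 11001*, 11010*, 11011*, 11100*, 11101*, 11110*, 11111*
[col 1] -0000*, -0010*, -0011*, -1000*, -1010*, -1011*, -1101*, -1110*, -1111*, 0-000*, 0-010*, 0-011*, 0-101*, 0-110*, 0-111*, 00-01*, 00-10*, 00-11*, 000-0*, 000-1*, 0000-*, 0001-*, 001-1*, 0011-*, 01-10*, 01-11*, 010-0*, 0101-*, 011-1*, 0111-*, 1-000*, 1-010*, 1-011*, 100-0*, 1001-*, 11-00*, 11-01*, 11-10*, 11-11*, 110-0*, 110-1*, 1100-*, 1101-*, 111-0*, 111-1*, 1110-*, 1111-*
[col 2] --000*, --010*, --011*, -00-0*, -001-*, -1-10*, -1-11*, -10-0*, -101-*, -11-1, -111-*, 0--10*, 0--11*, 0-0-0*, 0-01-*, 0-1-1, 0-11-*, 00--1, 00-1-*, 000--, 01-1-*, 1-0-0*, 1-01-*, 11--0*, 11--1*, 11-0-*, 11-1-*, 110--*, 111--*
[col 3] --0-0, --01-, -1-1-, 0--1-, 11---
Prime implicants: --0-0, --01-, -1-1-, -11-1, 0--1-, 0-1-1, 00--1, 000--, 11---
PI chart (minterm → PIs covering it):
  0 | --0-0,000--
  1 | 00--1,000--
  2 | --0-0,--01-,0--1-,000--
  3 | --01-,0--1-,00--1,000--
  5 | 0-1-1,00--1
  6 | 0--1-  (sole → essential)
  7 | 0--1-,0-1-1,00--1
  8 | --0-0  (sole → essential)
  10 | --0-0,--01-,-1-1-,0--1-
  11 | --01-,-1-1-,0--1-
  13 | -11-1,0-1-1
  14 | -1-1-,0--1-
  15 | -1-1-,-11-1,0--1-,0-1-1
  16 | --0-0  (sole → essential)
  18 | --0-0,--01-
  19 | --01-  (sole → essential)
  24 | --0-0,11---
  25 | 11---  (sole → essential)
  26 | --0-0,--01-,-1-1-,11---
  27 | --01-,-1-1-,11---
  28 | 11---  (sole → essential)
  29 | -11-1,11---
  30 | -1-1-,11---
  31 | -1-1-,-11-1,11---
Essential prime implicants: --0-0, --01-, 0--1-, 11---

YES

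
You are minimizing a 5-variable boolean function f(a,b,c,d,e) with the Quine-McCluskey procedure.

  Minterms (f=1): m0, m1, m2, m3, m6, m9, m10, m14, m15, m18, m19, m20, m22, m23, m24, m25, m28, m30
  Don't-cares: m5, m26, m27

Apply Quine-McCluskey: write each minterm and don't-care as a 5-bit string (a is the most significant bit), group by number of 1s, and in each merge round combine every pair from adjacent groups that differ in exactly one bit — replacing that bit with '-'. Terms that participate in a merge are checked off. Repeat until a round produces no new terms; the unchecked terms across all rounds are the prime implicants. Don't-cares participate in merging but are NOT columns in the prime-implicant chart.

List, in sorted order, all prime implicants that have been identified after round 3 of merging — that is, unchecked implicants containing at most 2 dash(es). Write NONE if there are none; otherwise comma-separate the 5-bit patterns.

[col 0] 00000*, 00001*, 00010*, 00011*, 00101*, 00110*, 01001*, 01010*, 01110*, 01111*, 10010*, 10011*, 10100*, 10110*, 10111*, 11000*, 11001*, 11010*, 11011*, 11100*, 11110*
[col 1] -0010*, -0011*, -0110*, -1001, -1010*, -1110*, 0-001, 0-010*, 0-110*, 00-01, 00-10*, 000-0*, 000-1*, 0000-*, 0001-*, 01-10*, 0111-, 1-010*, 1-011*, 1-100*, 1-110*, 10-10*, 10-11*, 1001-*, 101-0*, 1011-*, 11-00*, 11-10*, 110-0*, 110-1*, 1100-*, 1101-*, 111-0*
[col 2] --010*, --110*, -0-10*, -001-, -1-10*, 0--10*, 000--, 1--10*, 1-01-, 1-1-0, 10-1-, 11--0, 110--
[col 3] ---10
Prime implicants: ---10, -001-, -1001, 0-001, 00-01, 000--, 0111-, 1-01-, 1-1-0, 10-1-, 11--0, 110--

-001-, -1001, 0-001, 00-01, 000--, 0111-, 1-01-, 1-1-0, 10-1-, 11--0, 110--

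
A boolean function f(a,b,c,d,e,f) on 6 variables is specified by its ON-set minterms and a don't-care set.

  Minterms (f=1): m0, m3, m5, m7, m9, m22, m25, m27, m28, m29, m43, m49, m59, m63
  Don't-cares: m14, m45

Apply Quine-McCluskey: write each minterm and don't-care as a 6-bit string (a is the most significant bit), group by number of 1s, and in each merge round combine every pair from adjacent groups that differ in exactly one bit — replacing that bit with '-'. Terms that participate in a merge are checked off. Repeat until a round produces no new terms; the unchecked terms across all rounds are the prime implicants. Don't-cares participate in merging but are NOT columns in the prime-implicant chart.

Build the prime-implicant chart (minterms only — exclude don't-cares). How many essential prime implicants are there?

size-2^0 implicants → 000000  000011(✓)  000101(✓)  000111(✓)  001001(✓)  001110  010110  011001(✓)  011011(✓)  011100(✓)  011101(✓)  101011(✓)  101101  110001  111011(✓)  111111(✓)
size-2^1 implicants → -11011  0-1001  000-11  0001-1  011-01  0110-1  01110-  1-1011  111-11
Unchecked terms (primes): -11011, 0-1001, 000-11, 000000, 0001-1, 001110, 010110, 011-01, 0110-1, 01110-, 1-1011, 101101, 110001, 111-11
Minterm coverage:
  m0 ⊆ 000000 [E]
  m3 ⊆ 000-11 [E]
  m5 ⊆ 0001-1 [E]
  m7 ⊆ 000-11,0001-1
  m9 ⊆ 0-1001 [E]
  m22 ⊆ 010110 [E]
  m25 ⊆ 0-1001,011-01,0110-1
  m27 ⊆ -11011,0110-1
  m28 ⊆ 01110- [E]
  m29 ⊆ 011-01,01110-
  m43 ⊆ 1-1011 [E]
  m49 ⊆ 110001 [E]
  m59 ⊆ -11011,1-1011,111-11
  m63 ⊆ 111-11 [E]
E = {0-1001, 000-11, 000000, 0001-1, 010110, 01110-, 1-1011, 110001, 111-11}

9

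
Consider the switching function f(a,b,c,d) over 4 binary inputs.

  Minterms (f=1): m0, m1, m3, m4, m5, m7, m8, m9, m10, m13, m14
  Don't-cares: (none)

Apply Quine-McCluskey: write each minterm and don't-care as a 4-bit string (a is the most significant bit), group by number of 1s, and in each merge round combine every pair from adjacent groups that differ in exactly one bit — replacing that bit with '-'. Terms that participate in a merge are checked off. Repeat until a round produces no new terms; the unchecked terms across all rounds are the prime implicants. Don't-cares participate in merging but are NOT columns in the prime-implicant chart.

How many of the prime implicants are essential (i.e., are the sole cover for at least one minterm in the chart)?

size-2^0 implicants → 0000(✓)  0001(✓)  0011(✓)  0100(✓)  0101(✓)  0111(✓)  1000(✓)  1001(✓)  1010(✓)  1101(✓)  1110(✓)
size-2^1 implicants → -000(✓)  -001(✓)  -101(✓)  0-00(✓)  0-01(✓)  0-11(✓)  00-1(✓)  000-(✓)  01-1(✓)  010-(✓)  1-01(✓)  1-10  10-0  100-(✓)
size-2^2 implicants → --01  -00-  0--1  0-0-
Unchecked terms (primes): --01, -00-, 0--1, 0-0-, 1-10, 10-0
Minterm coverage:
  m0 ⊆ -00-,0-0-
  m1 ⊆ --01,-00-,0--1,0-0-
  m3 ⊆ 0--1 [E]
  m4 ⊆ 0-0- [E]
  m5 ⊆ --01,0--1,0-0-
  m7 ⊆ 0--1 [E]
  m8 ⊆ -00-,10-0
  m9 ⊆ --01,-00-
  m10 ⊆ 1-10,10-0
  m13 ⊆ --01 [E]
  m14 ⊆ 1-10 [E]
E = {--01, 0--1, 0-0-, 1-10}

4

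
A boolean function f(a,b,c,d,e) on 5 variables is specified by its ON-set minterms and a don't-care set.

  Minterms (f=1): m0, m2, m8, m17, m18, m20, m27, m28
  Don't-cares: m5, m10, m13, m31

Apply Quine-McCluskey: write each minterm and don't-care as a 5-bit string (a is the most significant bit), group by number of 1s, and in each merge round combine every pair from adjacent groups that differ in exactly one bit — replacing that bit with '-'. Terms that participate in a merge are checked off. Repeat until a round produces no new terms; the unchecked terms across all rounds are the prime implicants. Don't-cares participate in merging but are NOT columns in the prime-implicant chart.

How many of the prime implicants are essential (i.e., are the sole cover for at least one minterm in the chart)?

Round 0: 00000✓ 00010✓ 00101✓ 01000✓ 01010✓ 01101✓ 10001 10010✓ 10100✓ 11011✓ 11100✓ 11111✓
Round 1: -0010 0-000✓ 0-010✓ 0-101 000-0✓ 010-0✓ 1-100 11-11
Round 2: 0-0-0
PIs = {-0010, 0-0-0, 0-101, 1-100, 10001, 11-11}
Coverage chart:
  m0: 0-0-0 ←essential
  m2: -0010,0-0-0
  m8: 0-0-0 ←essential
  m17: 10001 ←essential
  m18: -0010 ←essential
  m20: 1-100 ←essential
  m27: 11-11 ←essential
  m28: 1-100 ←essential
Essential: -0010, 0-0-0, 1-100, 10001, 11-11

5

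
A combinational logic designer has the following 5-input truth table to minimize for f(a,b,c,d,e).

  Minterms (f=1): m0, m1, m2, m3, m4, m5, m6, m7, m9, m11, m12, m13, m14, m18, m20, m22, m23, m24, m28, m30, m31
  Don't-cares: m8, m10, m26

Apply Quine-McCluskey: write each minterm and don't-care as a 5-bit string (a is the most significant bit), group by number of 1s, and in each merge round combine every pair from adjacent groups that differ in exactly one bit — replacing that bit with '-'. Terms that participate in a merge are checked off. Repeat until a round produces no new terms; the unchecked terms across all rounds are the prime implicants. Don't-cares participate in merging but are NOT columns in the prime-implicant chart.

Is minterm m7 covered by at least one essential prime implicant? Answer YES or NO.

size-2^0 implicants → 00000(✓)  00001(✓)  00010(✓)  00011(✓)  00100(✓)  00101(✓)  00110(✓)  00111(✓)  01000(✓)  01001(✓)  01010(✓)  01011(✓)  01100(✓)  01101(✓)  01110(✓)  10010(✓)  10100(✓)  10110(✓)  10111(✓)  11000(✓)  11010(✓)  11100(✓)  11110(✓)  11111(✓)
size-2^1 implicants → -0010(✓)  -0100(✓)  -0110(✓)  -0111(✓)  -1000(✓)  -1010(✓)  -1100(✓)  -1110(✓)  0-000(✓)  0-001(✓)  0-010(✓)  0-011(✓)  0-100(✓)  0-101(✓)  0-110(✓)  00-00(✓)  00-01(✓)  00-10(✓)  00-11(✓)  000-0(✓)  000-1(✓)  0000-(✓)  0001-(✓)  001-0(✓)  001-1(✓)  0010-(✓)  0011-(✓)  01-00(✓)  01-01(✓)  01-10(✓)  010-0(✓)  010-1(✓)  0100-(✓)  0101-(✓)  011-0(✓)  0110-(✓)  1-010(✓)  1-100(✓)  1-110(✓)  1-111(✓)  10-10(✓)  101-0(✓)  1011-(✓)  11-00(✓)  11-10(✓)  110-0(✓)  111-0(✓)  1111-(✓)
size-2^2 implicants → --010(✓)  --100(✓)  --110(✓)  -0-10(✓)  -01-0(✓)  -011-  -1-00(✓)  -1-10(✓)  -10-0(✓)  -11-0(✓)  0--00(✓)  0--01(✓)  0--10(✓)  0-0-0(✓)  0-0-1(✓)  0-00-(✓)  0-01-(✓)  0-1-0(✓)  0-10-(✓)  00--0(✓)  00--1(✓)  00-0-(✓)  00-1-(✓)  000--(✓)  001--(✓)  01--0(✓)  01-0-(✓)  010--(✓)  1--10(✓)  1-1-0(✓)  1-11-  11--0(✓)
size-2^3 implicants → ---10  --1-0  -1--0  0---0  0--0-  0-0--  00---
Unchecked terms (primes): ---10, --1-0, -011-, -1--0, 0---0, 0--0-, 0-0--, 00---, 1-11-
Minterm coverage:
  m0 ⊆ 0---0,0--0-,0-0--,00---
  m1 ⊆ 0--0-,0-0--,00---
  m2 ⊆ ---10,0---0,0-0--,00---
  m3 ⊆ 0-0--,00---
  m4 ⊆ --1-0,0---0,0--0-,00---
  m5 ⊆ 0--0-,00---
  m6 ⊆ ---10,--1-0,-011-,0---0,00---
  m7 ⊆ -011-,00---
  m9 ⊆ 0--0-,0-0--
  m11 ⊆ 0-0-- [E]
  m12 ⊆ --1-0,-1--0,0---0,0--0-
  m13 ⊆ 0--0- [E]
  m14 ⊆ ---10,--1-0,-1--0,0---0
  m18 ⊆ ---10 [E]
  m20 ⊆ --1-0 [E]
  m22 ⊆ ---10,--1-0,-011-,1-11-
  m23 ⊆ -011-,1-11-
  m24 ⊆ -1--0 [E]
  m28 ⊆ --1-0,-1--0
  m30 ⊆ ---10,--1-0,-1--0,1-11-
  m31 ⊆ 1-11- [E]
E = {---10, --1-0, -1--0, 0--0-, 0-0--, 1-11-}

NO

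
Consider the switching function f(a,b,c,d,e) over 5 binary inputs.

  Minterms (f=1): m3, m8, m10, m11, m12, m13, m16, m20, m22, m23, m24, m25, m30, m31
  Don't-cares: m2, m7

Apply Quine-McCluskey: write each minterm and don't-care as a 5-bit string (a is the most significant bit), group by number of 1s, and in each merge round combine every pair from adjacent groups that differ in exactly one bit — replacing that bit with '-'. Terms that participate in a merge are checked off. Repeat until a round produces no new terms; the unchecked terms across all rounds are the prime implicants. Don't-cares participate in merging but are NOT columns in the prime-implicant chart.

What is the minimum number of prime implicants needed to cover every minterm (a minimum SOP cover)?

6

Round 0: 00010✓ 00011✓ 00111✓ 01000✓ 01010✓ 01011✓ 01100✓ 01101✓ 10000✓ 10100✓ 10110✓ 10111✓ 11000✓ 11001✓ 11110✓ 11111✓
Round 1: -0111 -1000 0-010✓ 0-011✓ 00-11 0001-✓ 01-00 010-0 0101-✓ 0110- 1-000 1-110✓ 1-111✓ 10-00 101-0 1011-✓ 1100- 1111-✓
Round 2: 0-01- 1-11-
PIs = {-0111, -1000, 0-01-, 00-11, 01-00, 010-0, 0110-, 1-000, 1-11-, 10-00, 101-0, 1100-}
Coverage chart:
  m3: 0-01-,00-11
  m8: -1000,01-00,010-0
  m10: 0-01-,010-0
  m11: 0-01- ←essential
  m12: 01-00,0110-
  m13: 0110- ←essential
  m16: 1-000,10-00
  m20: 10-00,101-0
  m22: 1-11-,101-0
  m23: -0111,1-11-
  m24: -1000,1-000,1100-
  m25: 1100- ←essential
  m30: 1-11- ←essential
  m31: 1-11- ←essential
Essential: 0-01-, 0110-, 1-11-, 1100-
Petrick residual → -1000, 10-00
Min cover (6 terms): bc'd'e' + a'c'd + a'bcd' + acd + ab'd'e' + abc'd'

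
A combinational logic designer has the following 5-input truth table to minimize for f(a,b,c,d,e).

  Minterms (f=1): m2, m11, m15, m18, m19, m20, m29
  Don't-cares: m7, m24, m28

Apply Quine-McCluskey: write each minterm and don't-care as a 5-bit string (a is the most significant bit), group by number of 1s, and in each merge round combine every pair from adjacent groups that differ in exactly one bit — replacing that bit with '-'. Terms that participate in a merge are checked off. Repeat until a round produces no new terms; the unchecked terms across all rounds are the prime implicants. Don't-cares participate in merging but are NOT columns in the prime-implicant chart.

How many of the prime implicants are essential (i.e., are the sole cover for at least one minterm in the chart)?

size-2^0 implicants → 00010(✓)  00111(✓)  01011(✓)  01111(✓)  10010(✓)  10011(✓)  10100(✓)  11000(✓)  11100(✓)  11101(✓)
size-2^1 implicants → -0010  0-111  01-11  1-100  1001-  11-00  1110-
Unchecked terms (primes): -0010, 0-111, 01-11, 1-100, 1001-, 11-00, 1110-
Minterm coverage:
  m2 ⊆ -0010 [E]
  m11 ⊆ 01-11 [E]
  m15 ⊆ 0-111,01-11
  m18 ⊆ -0010,1001-
  m19 ⊆ 1001- [E]
  m20 ⊆ 1-100 [E]
  m29 ⊆ 1110- [E]
E = {-0010, 01-11, 1-100, 1001-, 1110-}

5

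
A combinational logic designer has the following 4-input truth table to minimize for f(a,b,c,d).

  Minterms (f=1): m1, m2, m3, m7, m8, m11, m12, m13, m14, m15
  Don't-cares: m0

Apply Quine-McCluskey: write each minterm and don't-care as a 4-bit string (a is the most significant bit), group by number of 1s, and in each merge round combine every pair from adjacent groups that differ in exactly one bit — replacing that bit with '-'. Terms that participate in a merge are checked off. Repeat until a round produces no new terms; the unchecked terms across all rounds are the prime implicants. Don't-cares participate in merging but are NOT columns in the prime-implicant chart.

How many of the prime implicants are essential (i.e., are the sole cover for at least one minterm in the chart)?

3

Round 0: 0000✓ 0001✓ 0010✓ 0011✓ 0111✓ 1000✓ 1011✓ 1100✓ 1101✓ 1110✓ 1111✓
Round 1: -000 -011✓ -111✓ 0-11✓ 00-0✓ 00-1✓ 000-✓ 001-✓ 1-00 1-11✓ 11-0✓ 11-1✓ 110-✓ 111-✓
Round 2: --11 00-- 11--
PIs = {--11, -000, 00--, 1-00, 11--}
Coverage chart:
  m1: 00-- ←essential
  m2: 00-- ←essential
  m3: --11,00--
  m7: --11 ←essential
  m8: -000,1-00
  m11: --11 ←essential
  m12: 1-00,11--
  m13: 11-- ←essential
  m14: 11-- ←essential
  m15: --11,11--
Essential: --11, 00--, 11--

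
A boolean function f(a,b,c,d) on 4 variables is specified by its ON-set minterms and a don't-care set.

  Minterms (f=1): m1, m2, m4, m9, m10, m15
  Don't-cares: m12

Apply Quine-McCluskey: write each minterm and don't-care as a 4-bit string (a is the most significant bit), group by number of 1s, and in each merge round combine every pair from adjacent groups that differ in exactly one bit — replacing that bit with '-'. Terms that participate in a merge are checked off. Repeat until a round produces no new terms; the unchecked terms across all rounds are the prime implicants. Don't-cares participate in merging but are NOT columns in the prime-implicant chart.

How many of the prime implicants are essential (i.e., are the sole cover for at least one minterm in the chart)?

4

[col 0] 0001*, 0010*, 0100*, 1001*, 1010*, 1100*, 1111
[col 1] -001, -010, -100
Prime implicants: -001, -010, -100, 1111
PI chart (minterm → PIs covering it):
  1 | -001  (sole → essential)
  2 | -010  (sole → essential)
  4 | -100  (sole → essential)
  9 | -001  (sole → essential)
  10 | -010  (sole → essential)
  15 | 1111  (sole → essential)
Essential prime implicants: -001, -010, -100, 1111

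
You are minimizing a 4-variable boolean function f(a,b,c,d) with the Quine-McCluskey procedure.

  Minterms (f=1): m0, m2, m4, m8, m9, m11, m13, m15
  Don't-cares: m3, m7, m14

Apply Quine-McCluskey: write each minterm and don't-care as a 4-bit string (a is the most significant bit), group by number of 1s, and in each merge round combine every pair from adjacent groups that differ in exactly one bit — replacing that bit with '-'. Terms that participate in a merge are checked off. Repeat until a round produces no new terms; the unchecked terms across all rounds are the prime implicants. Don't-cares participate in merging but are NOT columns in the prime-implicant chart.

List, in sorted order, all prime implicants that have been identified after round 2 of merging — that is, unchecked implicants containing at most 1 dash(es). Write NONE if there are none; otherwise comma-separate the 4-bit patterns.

size-2^0 implicants → 0000(✓)  0010(✓)  0011(✓)  0100(✓)  0111(✓)  1000(✓)  1001(✓)  1011(✓)  1101(✓)  1110(✓)  1111(✓)
size-2^1 implicants → -000  -011(✓)  -111(✓)  0-00  0-11(✓)  00-0  001-  1-01(✓)  1-11(✓)  10-1(✓)  100-  11-1(✓)  111-
size-2^2 implicants → --11  1--1
Unchecked terms (primes): --11, -000, 0-00, 00-0, 001-, 1--1, 100-, 111-

-000, 0-00, 00-0, 001-, 100-, 111-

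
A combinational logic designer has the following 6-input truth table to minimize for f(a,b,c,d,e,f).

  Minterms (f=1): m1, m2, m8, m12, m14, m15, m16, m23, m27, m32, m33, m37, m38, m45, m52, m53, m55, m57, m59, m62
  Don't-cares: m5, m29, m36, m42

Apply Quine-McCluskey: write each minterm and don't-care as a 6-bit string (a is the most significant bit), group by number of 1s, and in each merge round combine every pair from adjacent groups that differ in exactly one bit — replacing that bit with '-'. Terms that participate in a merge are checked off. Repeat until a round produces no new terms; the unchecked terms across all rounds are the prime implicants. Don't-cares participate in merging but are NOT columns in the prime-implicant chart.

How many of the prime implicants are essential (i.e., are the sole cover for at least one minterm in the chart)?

13

Round 0: 000001✓ 000010 000101✓ 001000✓ 001100✓ 001110✓ 001111✓ 010000 010111✓ 011011✓ 011101 100000✓ 100001✓ 100100✓ 100101✓ 100110✓ 101010 101101✓ 110100✓ 110101✓ 110111✓ 111001✓ 111011✓ 111110
Round 1: -00001✓ -00101✓ -10111 -11011 000-01✓ 001-00 0011-0 00111- 1-0100✓ 1-0101✓ 10-101 100-00✓ 100-01✓ 10000-✓ 1001-0 10010-✓ 1101-1 11010-✓ 1110-1
Round 2: -00-01 1-010- 100-0-
PIs = {-00-01, -10111, -11011, 000010, 001-00, 0011-0, 00111-, 010000, 011101, 1-010-, 10-101, 100-0-, 1001-0, 101010, 1101-1, 1110-1, 111110}
Coverage chart:
  m1: -00-01 ←essential
  m2: 000010 ←essential
  m8: 001-00 ←essential
  m12: 001-00,0011-0
  m14: 0011-0,00111-
  m15: 00111- ←essential
  m16: 010000 ←essential
  m23: -10111 ←essential
  m27: -11011 ←essential
  m32: 100-0- ←essential
  m33: -00-01,100-0-
  m37: -00-01,1-010-,10-101,100-0-
  m38: 1001-0 ←essential
  m45: 10-101 ←essential
  m52: 1-010- ←essential
  m53: 1-010-,1101-1
  m55: -10111,1101-1
  m57: 1110-1 ←essential
  m59: -11011,1110-1
  m62: 111110 ←essential
Essential: -00-01, -10111, -11011, 000010, 001-00, 00111-, 010000, 1-010-, 10-101, 100-0-, 1001-0, 1110-1, 111110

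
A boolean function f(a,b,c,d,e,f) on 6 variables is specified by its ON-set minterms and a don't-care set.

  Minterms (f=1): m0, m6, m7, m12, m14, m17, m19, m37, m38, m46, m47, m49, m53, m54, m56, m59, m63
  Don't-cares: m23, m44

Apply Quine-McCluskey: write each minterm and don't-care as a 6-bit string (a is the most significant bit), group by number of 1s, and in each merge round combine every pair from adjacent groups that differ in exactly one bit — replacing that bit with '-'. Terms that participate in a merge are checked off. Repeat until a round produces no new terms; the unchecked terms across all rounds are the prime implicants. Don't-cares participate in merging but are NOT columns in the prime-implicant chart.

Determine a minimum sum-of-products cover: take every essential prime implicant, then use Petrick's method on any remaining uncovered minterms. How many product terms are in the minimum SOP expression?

[col 0] 000000, 000110*, 000111*, 001100*, 001110*, 010001*, 010011*, 010111*, 100101*, 100110*, 101100*, 101110*, 101111*, 110001*, 110101*, 110110*, 111000, 111011*, 111111*
[col 1] -00110*, -01100*, -01110*, -10001, 0-0111, 00-110*, 00011-, 0011-0*, 010-11, 0100-1, 1-0101, 1-0110, 1-1111, 10-110*, 1011-0*, 10111-, 110-01, 111-11
[col 2] -0-110, -011-0
Prime implicants: -0-110, -011-0, -10001, 0-0111, 000000, 00011-, 010-11, 0100-1, 1-0101, 1-0110, 1-1111, 10111-, 110-01, 111-11, 111000
PI chart (minterm → PIs covering it):
  0 | 000000  (sole → essential)
  6 | -0-110,00011-
  7 | 0-0111,00011-
  12 | -011-0  (sole → essential)
  14 | -0-110,-011-0
  17 | -10001,0100-1
  19 | 010-11,0100-1
  37 | 1-0101  (sole → essential)
  38 | -0-110,1-0110
  46 | -0-110,-011-0,10111-
  47 | 1-1111,10111-
  49 | -10001,110-01
  53 | 1-0101,110-01
  54 | 1-0110  (sole → essential)
  56 | 111000  (sole → essential)
  59 | 111-11  (sole → essential)
  63 | 1-1111,111-11
Essential prime implicants: -011-0, 000000, 1-0101, 1-0110, 111-11, 111000
Petrick residual → -10001, 00011-, 010-11, 1-1111
Minimum SOP uses 10 PIs: b'cdf' + bc'd'e'f + a'b'c'd'e'f' + a'b'c'de + a'bc'ef + ac'de'f + ac'def' + acdef + abcef + abcd'e'f'

10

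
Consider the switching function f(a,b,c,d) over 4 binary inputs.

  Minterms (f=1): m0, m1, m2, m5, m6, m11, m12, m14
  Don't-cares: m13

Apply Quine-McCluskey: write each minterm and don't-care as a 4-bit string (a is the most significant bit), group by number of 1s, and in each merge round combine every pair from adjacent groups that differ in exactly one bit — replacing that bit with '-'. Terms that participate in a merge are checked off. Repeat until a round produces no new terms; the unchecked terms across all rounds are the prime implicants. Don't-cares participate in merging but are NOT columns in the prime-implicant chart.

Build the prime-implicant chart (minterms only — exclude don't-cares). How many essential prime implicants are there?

1

[col 0] 0000*, 0001*, 0010*, 0101*, 0110*, 1011, 1100*, 1101*, 1110*
[col 1] -101, -110, 0-01, 0-10, 00-0, 000-, 11-0, 110-
Prime implicants: -101, -110, 0-01, 0-10, 00-0, 000-, 1011, 11-0, 110-
PI chart (minterm → PIs covering it):
  0 | 00-0,000-
  1 | 0-01,000-
  2 | 0-10,00-0
  5 | -101,0-01
  6 | -110,0-10
  11 | 1011  (sole → essential)
  12 | 11-0,110-
  14 | -110,11-0
Essential prime implicants: 1011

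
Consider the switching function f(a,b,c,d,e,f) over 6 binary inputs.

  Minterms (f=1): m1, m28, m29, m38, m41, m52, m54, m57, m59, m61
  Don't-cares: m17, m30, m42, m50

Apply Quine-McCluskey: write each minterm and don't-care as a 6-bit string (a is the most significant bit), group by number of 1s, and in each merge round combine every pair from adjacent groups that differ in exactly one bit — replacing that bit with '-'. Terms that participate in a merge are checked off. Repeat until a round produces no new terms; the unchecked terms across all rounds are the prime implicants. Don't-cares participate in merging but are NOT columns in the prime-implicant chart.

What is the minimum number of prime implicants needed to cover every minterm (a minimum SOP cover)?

7

Round 0: 000001✓ 010001✓ 011100✓ 011101✓ 011110✓ 100110✓ 101001✓ 101010 110010✓ 110100✓ 110110✓ 111001✓ 111011✓ 111101✓
Round 1: -11101 0-0001 0111-0 01110- 1-0110 1-1001 110-10 1101-0 111-01 1110-1
PIs = {-11101, 0-0001, 0111-0, 01110-, 1-0110, 1-1001, 101010, 110-10, 1101-0, 111-01, 1110-1}
Coverage chart:
  m1: 0-0001 ←essential
  m28: 0111-0,01110-
  m29: -11101,01110-
  m38: 1-0110 ←essential
  m41: 1-1001 ←essential
  m52: 1101-0 ←essential
  m54: 1-0110,110-10,1101-0
  m57: 1-1001,111-01,1110-1
  m59: 1110-1 ←essential
  m61: -11101,111-01
Essential: 0-0001, 1-0110, 1-1001, 1101-0, 1110-1
Petrick residual → -11101, 0111-0
Min cover (7 terms): bcde'f + a'c'd'e'f + a'bcdf' + ac'def' + acd'e'f + abc'df' + abcd'f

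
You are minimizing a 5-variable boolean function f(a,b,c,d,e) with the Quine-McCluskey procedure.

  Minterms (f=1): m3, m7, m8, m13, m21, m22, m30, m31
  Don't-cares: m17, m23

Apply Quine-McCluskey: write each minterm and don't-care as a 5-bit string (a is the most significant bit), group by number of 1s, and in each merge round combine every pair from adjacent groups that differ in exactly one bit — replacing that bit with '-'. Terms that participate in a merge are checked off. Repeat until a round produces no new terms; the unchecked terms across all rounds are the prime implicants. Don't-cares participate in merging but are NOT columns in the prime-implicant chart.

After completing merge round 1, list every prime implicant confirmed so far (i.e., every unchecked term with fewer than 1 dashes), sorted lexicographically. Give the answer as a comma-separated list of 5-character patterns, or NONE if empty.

[col 0] 00011*, 00111*, 01000, 01101, 10001*, 10101*, 10110*, 10111*, 11110*, 11111*
[col 1] -0111, 00-11, 1-110*, 1-111*, 10-01, 101-1, 1011-*, 1111-*
[col 2] 1-11-
Prime implicants: -0111, 00-11, 01000, 01101, 1-11-, 10-01, 101-1

01000, 01101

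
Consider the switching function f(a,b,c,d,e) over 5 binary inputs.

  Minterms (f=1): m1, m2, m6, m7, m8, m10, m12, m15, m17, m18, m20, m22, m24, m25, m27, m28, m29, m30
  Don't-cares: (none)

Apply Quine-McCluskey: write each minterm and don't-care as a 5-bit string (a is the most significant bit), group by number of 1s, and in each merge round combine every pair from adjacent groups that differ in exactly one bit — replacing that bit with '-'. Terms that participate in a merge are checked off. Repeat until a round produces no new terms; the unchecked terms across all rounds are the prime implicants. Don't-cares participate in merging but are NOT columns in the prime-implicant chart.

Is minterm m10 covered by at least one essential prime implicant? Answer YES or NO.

NO

[col 0] 00001*, 00010*, 00110*, 00111*, 01000*, 01010*, 01100*, 01111*, 10001*, 10010*, 10100*, 10110*, 11000*, 11001*, 11011*, 11100*, 11101*, 11110*
[col 1] -0001, -0010*, -0110*, -1000*, -1100*, 0-010, 0-111, 00-10*, 0011-, 01-00*, 010-0, 1-001, 1-100*, 1-110*, 10-10*, 101-0*, 11-00*, 11-01*, 110-1, 1100-*, 111-0*, 1110-*
[col 2] -0-10, -1-00, 1-1-0, 11-0-
Prime implicants: -0-10, -0001, -1-00, 0-010, 0-111, 0011-, 010-0, 1-001, 1-1-0, 11-0-, 110-1
PI chart (minterm → PIs covering it):
  1 | -0001  (sole → essential)
  2 | -0-10,0-010
  6 | -0-10,0011-
  7 | 0-111,0011-
  8 | -1-00,010-0
  10 | 0-010,010-0
  12 | -1-00  (sole → essential)
  15 | 0-111  (sole → essential)
  17 | -0001,1-001
  18 | -0-10  (sole → essential)
  20 | 1-1-0  (sole → essential)
  22 | -0-10,1-1-0
  24 | -1-00,11-0-
  25 | 1-001,11-0-,110-1
  27 | 110-1  (sole → essential)
  28 | -1-00,1-1-0,11-0-
  29 | 11-0-  (sole → essential)
  30 | 1-1-0  (sole → essential)
Essential prime implicants: -0-10, -0001, -1-00, 0-111, 1-1-0, 11-0-, 110-1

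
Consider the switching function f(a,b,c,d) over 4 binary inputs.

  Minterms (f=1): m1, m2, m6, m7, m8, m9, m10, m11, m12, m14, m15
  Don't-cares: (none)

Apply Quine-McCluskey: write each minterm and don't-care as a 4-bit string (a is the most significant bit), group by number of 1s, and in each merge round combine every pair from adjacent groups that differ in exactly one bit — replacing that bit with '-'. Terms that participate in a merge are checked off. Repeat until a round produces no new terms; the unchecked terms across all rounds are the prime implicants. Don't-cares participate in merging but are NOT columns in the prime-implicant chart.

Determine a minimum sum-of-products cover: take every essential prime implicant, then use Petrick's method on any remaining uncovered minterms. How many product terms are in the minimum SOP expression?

5

Round 0: 0001✓ 0010✓ 0110✓ 0111✓ 1000✓ 1001✓ 1010✓ 1011✓ 1100✓ 1110✓ 1111✓
Round 1: -001 -010✓ -110✓ -111✓ 0-10✓ 011-✓ 1-00✓ 1-10✓ 1-11✓ 10-0✓ 10-1✓ 100-✓ 101-✓ 11-0✓ 111-✓
Round 2: --10 -11- 1--0 1-1- 10--
PIs = {--10, -001, -11-, 1--0, 1-1-, 10--}
Coverage chart:
  m1: -001 ←essential
  m2: --10 ←essential
  m6: --10,-11-
  m7: -11- ←essential
  m8: 1--0,10--
  m9: -001,10--
  m10: --10,1--0,1-1-,10--
  m11: 1-1-,10--
  m12: 1--0 ←essential
  m14: --10,-11-,1--0,1-1-
  m15: -11-,1-1-
Essential: --10, -001, -11-, 1--0
Petrick residual → 1-1-
Min cover (5 terms): cd' + b'c'd + bc + ad' + ac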